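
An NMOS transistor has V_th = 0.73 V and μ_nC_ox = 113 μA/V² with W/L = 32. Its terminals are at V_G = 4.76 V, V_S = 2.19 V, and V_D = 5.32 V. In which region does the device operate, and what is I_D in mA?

Saturation; I_D = 6.12 mA

V_GS = V_G − V_S = 4.76 − 2.19 = 2.57 V; V_DS = V_D − V_S = 5.32 − 2.19 = 3.13 V.
k_n = μ_nC_ox · (W/L) = 3.616 mA/V².
V_ov = V_GS − V_th = 2.57 − 0.73 = 1.84 V.
Since V_DS = 3.13 V ≥ V_ov = 1.84 V, the device is in saturation.
I_D = ½ k_n V_ov² = 0.5 × 3.616 × 1.84² = 6.12 mA.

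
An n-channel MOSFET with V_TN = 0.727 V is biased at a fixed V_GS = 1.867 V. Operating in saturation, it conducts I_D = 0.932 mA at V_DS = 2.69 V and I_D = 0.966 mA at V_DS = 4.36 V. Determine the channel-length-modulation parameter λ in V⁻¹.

With V_GS fixed, I_D ∝ (1 + λ V_DS) in saturation, so I_D2/I_D1 = (1 + λ V_DS2)/(1 + λ V_DS1).
0.966/0.932 = 1.036 = (1 + 4.36 λ)/(1 + 2.69 λ).
Solving: λ (I_D1 V_DS2 − I_D2 V_DS1) = I_D2 − I_D1, so λ = (0.966 − 0.932) / (0.932 × 4.36 − 0.966 × 2.69) = 0.034 / 1.46 = 0.0232 V⁻¹.

λ = 0.0232 V⁻¹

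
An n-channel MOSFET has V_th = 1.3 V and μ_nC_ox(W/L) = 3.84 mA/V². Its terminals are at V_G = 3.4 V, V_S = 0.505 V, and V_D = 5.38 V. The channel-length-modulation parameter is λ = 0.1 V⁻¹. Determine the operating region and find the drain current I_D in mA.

Saturation; I_D = 7.27 mA

V_GS = V_G − V_S = 3.4 − 0.505 = 2.9 V; V_DS = V_D − V_S = 5.38 − 0.505 = 4.88 V.
V_ov = V_GS − V_th = 2.9 − 1.3 = 1.59 V.
Since V_DS = 4.88 V ≥ V_ov = 1.59 V, the device is in saturation.
I_D = ½ k_n V_ov² (1 + λ V_DS) = 0.5 × 3.84 × 1.59² × (1 + 0.1 × 4.88) = 7.27 mA.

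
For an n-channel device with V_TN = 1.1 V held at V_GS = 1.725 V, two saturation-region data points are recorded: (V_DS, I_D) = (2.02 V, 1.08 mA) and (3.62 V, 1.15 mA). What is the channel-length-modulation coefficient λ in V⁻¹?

λ = 0.0441 V⁻¹

With V_GS fixed, I_D ∝ (1 + λ V_DS) in saturation, so I_D2/I_D1 = (1 + λ V_DS2)/(1 + λ V_DS1).
1.15/1.08 = 1.065 = (1 + 3.62 λ)/(1 + 2.02 λ).
Solving: λ (I_D1 V_DS2 − I_D2 V_DS1) = I_D2 − I_D1, so λ = (1.15 − 1.08) / (1.08 × 3.62 − 1.15 × 2.02) = 0.07 / 1.59 = 0.0441 V⁻¹.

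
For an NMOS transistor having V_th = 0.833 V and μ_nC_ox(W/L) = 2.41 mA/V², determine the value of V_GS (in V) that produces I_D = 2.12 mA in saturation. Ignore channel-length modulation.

In saturation I_D = ½ k_n (V_GS − V_th)², so V_GS − V_th = √(2 I_D / k_n) = √(2 × 2.12 / 2.41) = 1.33 V.
V_GS = 0.833 + 1.33 = 2.16 V.

V_GS = 2.16 V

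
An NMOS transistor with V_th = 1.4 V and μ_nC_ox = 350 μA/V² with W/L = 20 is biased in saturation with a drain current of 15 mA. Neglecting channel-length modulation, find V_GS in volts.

k_n = μ_nC_ox · (W/L) = 7 mA/V².
In saturation I_D = ½ k_n (V_GS − V_th)², so V_GS − V_th = √(2 I_D / k_n) = √(2 × 15 / 7) = 2.07 V.
V_GS = 1.4 + 2.07 = 3.47 V.

V_GS = 3.47 V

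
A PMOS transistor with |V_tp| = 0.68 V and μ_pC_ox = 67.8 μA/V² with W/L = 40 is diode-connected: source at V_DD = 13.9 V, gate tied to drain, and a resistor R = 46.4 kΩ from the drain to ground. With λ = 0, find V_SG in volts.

V_SG = 1.13 V

With gate tied to drain, V_SG = V_SD ≥ V_SG − |V_tp|, so the device is in saturation.
k_p = μ_pC_ox · (W/L) = 2.712 mA/V².
KCL at the drain: ½ k_p (V_SG − |V_tp|)² = (V_DD − V_SG)/R.
Let x = V_SG − 0.68. Then 62.9 x² + x − 13.22 = 0, giving x = 0.451 V (positive root), so V_SG = 1.13 V.
I_D = (V_DD − V_SG)/R = (13.9 − 1.13) / 46.4 = 0.275 mA.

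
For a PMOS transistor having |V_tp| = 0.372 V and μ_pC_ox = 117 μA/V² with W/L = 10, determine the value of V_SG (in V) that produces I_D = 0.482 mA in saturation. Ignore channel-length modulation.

k_p = μ_pC_ox · (W/L) = 1.17 mA/V².
In saturation I_D = ½ k_p (V_SG − |V_tp|)², so V_SG − |V_tp| = √(2 I_D / k_p) = √(2 × 0.482 / 1.17) = 0.908 V.
V_SG = 0.372 + 0.908 = 1.28 V.

V_SG = 1.28 V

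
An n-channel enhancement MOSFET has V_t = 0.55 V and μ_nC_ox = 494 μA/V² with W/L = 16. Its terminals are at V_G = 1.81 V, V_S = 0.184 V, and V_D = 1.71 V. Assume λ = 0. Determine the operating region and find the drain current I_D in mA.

V_GS = V_G − V_S = 1.81 − 0.184 = 1.63 V; V_DS = V_D − V_S = 1.71 − 0.184 = 1.53 V.
k_n = μ_nC_ox · (W/L) = 7.904 mA/V².
V_ov = V_GS − V_t = 1.63 − 0.55 = 1.08 V.
Since V_DS = 1.53 V ≥ V_ov = 1.08 V, the device is in saturation.
I_D = ½ k_n V_ov² = 0.5 × 7.904 × 1.08² = 4.58 mA.

Saturation; I_D = 4.58 mA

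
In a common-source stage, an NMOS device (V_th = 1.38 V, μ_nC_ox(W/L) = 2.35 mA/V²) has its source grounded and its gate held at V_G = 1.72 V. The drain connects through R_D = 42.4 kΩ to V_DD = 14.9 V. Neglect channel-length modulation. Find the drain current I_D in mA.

I_D = 0.136 mA

V_GS = V_G = 1.72 V, so V_ov = 1.72 − 1.38 = 0.34 V.
Assume saturation: I_D = ½ k_n V_ov² = 0.5 × 2.35 × 0.34² = 0.136 mA, giving V_DS = V_DD − I_D R_D = 14.9 − 0.136 × 42.4 = 9.14 V.
V_DS = 9.14 V ≥ V_ov = 0.34 V, confirming saturation.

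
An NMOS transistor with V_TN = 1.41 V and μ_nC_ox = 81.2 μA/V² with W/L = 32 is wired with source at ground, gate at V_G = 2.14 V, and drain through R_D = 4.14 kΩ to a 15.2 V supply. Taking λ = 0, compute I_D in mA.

V_GS = V_G = 2.14 V, so V_ov = 2.14 − 1.41 = 0.73 V.
k_n = μ_nC_ox · (W/L) = 2.598 mA/V².
Assume saturation: I_D = ½ k_n V_ov² = 0.5 × 2.598 × 0.73² = 0.692 mA, giving V_DS = V_DD − I_D R_D = 15.2 − 0.692 × 4.14 = 12.3 V.
V_DS = 12.3 V ≥ V_ov = 0.73 V, confirming saturation.

I_D = 0.692 mA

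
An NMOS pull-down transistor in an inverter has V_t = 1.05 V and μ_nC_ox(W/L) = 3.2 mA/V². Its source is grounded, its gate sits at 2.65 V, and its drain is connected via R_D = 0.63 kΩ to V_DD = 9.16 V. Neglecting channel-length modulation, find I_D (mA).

I_D = 4.10 mA

V_GS = V_G = 2.65 V, so V_ov = 2.65 − 1.05 = 1.6 V.
Assume saturation: I_D = ½ k_n V_ov² = 0.5 × 3.2 × 1.6² = 4.1 mA, giving V_DS = V_DD − I_D R_D = 9.16 − 4.1 × 0.63 = 6.58 V.
V_DS = 6.58 V ≥ V_ov = 1.6 V, confirming saturation.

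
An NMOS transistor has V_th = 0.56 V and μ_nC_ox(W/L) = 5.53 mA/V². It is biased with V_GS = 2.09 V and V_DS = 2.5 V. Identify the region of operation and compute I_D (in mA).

V_ov = V_GS − V_th = 2.09 − 0.56 = 1.53 V.
Since V_DS = 2.5 V ≥ V_ov = 1.53 V, the device is in saturation.
I_D = ½ k_n V_ov² = 0.5 × 5.53 × 1.53² = 6.47 mA.

Saturation; I_D = 6.47 mA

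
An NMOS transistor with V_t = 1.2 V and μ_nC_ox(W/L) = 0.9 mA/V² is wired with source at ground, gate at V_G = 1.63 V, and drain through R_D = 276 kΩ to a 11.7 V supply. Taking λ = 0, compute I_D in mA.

I_D = 0.0419 mA

V_GS = V_G = 1.63 V, so V_ov = 1.63 − 1.2 = 0.43 V.
Assume saturation: I_D = ½ k_n V_ov² = 0.5 × 0.9 × 0.43² = 0.0832 mA, giving V_DS = V_DD − I_D R_D = 11.7 − 0.0832 × 276 = -11.3 V.
But -11.3 V < V_ov = 0.43 V, so the device is actually in triode.
In triode I_D = k_n[V_ov V_DS − ½ V_DS²] and I_D = (V_DD − V_DS)/R_D. Equating: 124 V_DS² − 107.8 V_DS + 11.7 = 0, giving V_DS = 0.127 V (the root below V_ov).
I_D = (11.7 − 0.127) / 276 = 0.0419 mA.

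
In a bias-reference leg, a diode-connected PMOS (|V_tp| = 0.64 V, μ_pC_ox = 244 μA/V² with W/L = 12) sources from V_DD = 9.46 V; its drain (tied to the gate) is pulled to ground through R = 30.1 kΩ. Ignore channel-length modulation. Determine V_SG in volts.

With gate tied to drain, V_SG = V_SD ≥ V_SG − |V_tp|, so the device is in saturation.
k_p = μ_pC_ox · (W/L) = 2.928 mA/V².
KCL at the drain: ½ k_p (V_SG − |V_tp|)² = (V_DD − V_SG)/R.
Let x = V_SG − 0.64. Then 44.1 x² + x − 8.82 = 0, giving x = 0.436 V (positive root), so V_SG = 1.08 V.
I_D = (V_DD − V_SG)/R = (9.46 − 1.08) / 30.1 = 0.279 mA.

V_SG = 1.08 V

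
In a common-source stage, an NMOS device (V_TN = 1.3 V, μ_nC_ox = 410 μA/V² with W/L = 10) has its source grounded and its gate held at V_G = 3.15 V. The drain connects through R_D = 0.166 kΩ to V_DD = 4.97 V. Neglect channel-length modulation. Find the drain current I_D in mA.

V_GS = V_G = 3.15 V, so V_ov = 3.15 − 1.3 = 1.85 V.
k_n = μ_nC_ox · (W/L) = 4.1 mA/V².
Assume saturation: I_D = ½ k_n V_ov² = 0.5 × 4.1 × 1.85² = 7.02 mA, giving V_DS = V_DD − I_D R_D = 4.97 − 7.02 × 0.166 = 3.81 V.
V_DS = 3.81 V ≥ V_ov = 1.85 V, confirming saturation.

I_D = 7.02 mA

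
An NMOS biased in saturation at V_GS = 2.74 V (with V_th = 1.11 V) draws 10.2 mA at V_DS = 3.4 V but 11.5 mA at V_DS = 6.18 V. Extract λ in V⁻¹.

λ = 0.0543 V⁻¹

With V_GS fixed, I_D ∝ (1 + λ V_DS) in saturation, so I_D2/I_D1 = (1 + λ V_DS2)/(1 + λ V_DS1).
11.5/10.2 = 1.127 = (1 + 6.18 λ)/(1 + 3.4 λ).
Solving: λ (I_D1 V_DS2 − I_D2 V_DS1) = I_D2 − I_D1, so λ = (11.5 − 10.2) / (10.2 × 6.18 − 11.5 × 3.4) = 1.3 / 23.9 = 0.0543 V⁻¹.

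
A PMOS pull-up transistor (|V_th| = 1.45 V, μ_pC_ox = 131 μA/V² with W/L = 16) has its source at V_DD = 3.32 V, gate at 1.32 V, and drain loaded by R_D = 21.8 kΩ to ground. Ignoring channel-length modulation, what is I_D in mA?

V_SG = V_DD − V_G = 3.32 − 1.32 = 2 V, so V_ov = 2 − 1.45 = 0.55 V.
k_p = μ_pC_ox · (W/L) = 2.096 mA/V².
Assume saturation: I_D = ½ k_p V_ov² = 0.5 × 2.096 × 0.55² = 0.317 mA, giving V_SD = V_DD − I_D R_D = 3.32 − 0.317 × 21.8 = -3.59 V.
But -3.59 V < V_ov = 0.55 V, so the device is actually in triode.
In triode I_D = k_p[V_ov V_SD − ½ V_SD²] and I_D = (V_DD − V_SD)/R_D. Equating: 22.8 V_SD² − 26.13 V_SD + 3.32 = 0, giving V_SD = 0.146 V (the root below V_ov).
I_D = (3.32 − 0.146) / 21.8 = 0.146 mA.

I_D = 0.146 mA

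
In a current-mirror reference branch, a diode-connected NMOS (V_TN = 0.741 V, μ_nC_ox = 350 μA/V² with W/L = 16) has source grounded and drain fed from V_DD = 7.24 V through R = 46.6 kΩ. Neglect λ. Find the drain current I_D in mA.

I_D = 0.135 mA

With gate tied to drain, V_GS = V_DS ≥ V_GS − V_TN, so the device is in saturation.
k_n = μ_nC_ox · (W/L) = 5.6 mA/V².
KCL at the drain: ½ k_n (V_GS − V_TN)² = (V_DD − V_GS)/R.
Let x = V_GS − 0.741. Then 130 x² + x − 6.499 = 0, giving x = 0.219 V (positive root), so V_GS = 0.96 V.
I_D = (V_DD − V_GS)/R = (7.24 − 0.96) / 46.6 = 0.135 mA.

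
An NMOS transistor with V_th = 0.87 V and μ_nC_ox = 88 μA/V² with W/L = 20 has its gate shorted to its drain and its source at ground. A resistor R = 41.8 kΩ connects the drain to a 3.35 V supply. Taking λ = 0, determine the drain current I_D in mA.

With gate tied to drain, V_GS = V_DS ≥ V_GS − V_th, so the device is in saturation.
k_n = μ_nC_ox · (W/L) = 1.76 mA/V².
KCL at the drain: ½ k_n (V_GS − V_th)² = (V_DD − V_GS)/R.
Let x = V_GS − 0.87. Then 36.8 x² + x − 2.48 = 0, giving x = 0.246 V (positive root), so V_GS = 1.12 V.
I_D = (V_DD − V_GS)/R = (3.35 − 1.12) / 41.8 = 0.0534 mA.

I_D = 0.0534 mA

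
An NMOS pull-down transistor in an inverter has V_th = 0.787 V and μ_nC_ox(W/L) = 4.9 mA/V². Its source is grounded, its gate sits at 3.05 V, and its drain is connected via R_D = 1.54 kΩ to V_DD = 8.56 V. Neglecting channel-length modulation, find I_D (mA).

V_GS = V_G = 3.05 V, so V_ov = 3.05 − 0.787 = 2.26 V.
Assume saturation: I_D = ½ k_n V_ov² = 0.5 × 4.9 × 2.26² = 12.5 mA, giving V_DS = V_DD − I_D R_D = 8.56 − 12.5 × 1.54 = -10.8 V.
But -10.8 V < V_ov = 2.26 V, so the device is actually in triode.
In triode I_D = k_n[V_ov V_DS − ½ V_DS²] and I_D = (V_DD − V_DS)/R_D. Equating: 3.77 V_DS² − 18.08 V_DS + 8.56 = 0, giving V_DS = 0.533 V (the root below V_ov).
I_D = (8.56 − 0.533) / 1.54 = 5.21 mA.

I_D = 5.21 mA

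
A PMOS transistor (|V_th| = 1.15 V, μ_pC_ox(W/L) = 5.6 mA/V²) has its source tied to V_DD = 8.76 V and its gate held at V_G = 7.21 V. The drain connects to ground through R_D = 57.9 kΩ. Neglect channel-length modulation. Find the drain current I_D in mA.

V_SG = V_DD − V_G = 8.76 − 7.21 = 1.55 V, so V_ov = 1.55 − 1.15 = 0.4 V.
Assume saturation: I_D = ½ k_p V_ov² = 0.5 × 5.6 × 0.4² = 0.448 mA, giving V_SD = V_DD − I_D R_D = 8.76 − 0.448 × 57.9 = -17.2 V.
But -17.2 V < V_ov = 0.4 V, so the device is actually in triode.
In triode I_D = k_p[V_ov V_SD − ½ V_SD²] and I_D = (V_DD − V_SD)/R_D. Equating: 162 V_SD² − 130.7 V_SD + 8.76 = 0, giving V_SD = 0.0738 V (the root below V_ov).
I_D = (8.76 − 0.0738) / 57.9 = 0.15 mA.

I_D = 0.150 mA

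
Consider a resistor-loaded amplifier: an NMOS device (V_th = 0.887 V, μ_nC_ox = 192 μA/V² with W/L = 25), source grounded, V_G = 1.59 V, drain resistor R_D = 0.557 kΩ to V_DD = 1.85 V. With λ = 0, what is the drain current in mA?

I_D = 1.19 mA

V_GS = V_G = 1.59 V, so V_ov = 1.59 − 0.887 = 0.703 V.
k_n = μ_nC_ox · (W/L) = 4.8 mA/V².
Assume saturation: I_D = ½ k_n V_ov² = 0.5 × 4.8 × 0.703² = 1.19 mA, giving V_DS = V_DD − I_D R_D = 1.85 − 1.19 × 0.557 = 1.19 V.
V_DS = 1.19 V ≥ V_ov = 0.703 V, confirming saturation.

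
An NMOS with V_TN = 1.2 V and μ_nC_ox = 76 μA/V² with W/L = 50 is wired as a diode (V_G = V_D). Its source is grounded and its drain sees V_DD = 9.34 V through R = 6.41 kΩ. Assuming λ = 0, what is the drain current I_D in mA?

I_D = 1.15 mA

With gate tied to drain, V_GS = V_DS ≥ V_GS − V_TN, so the device is in saturation.
k_n = μ_nC_ox · (W/L) = 3.8 mA/V².
KCL at the drain: ½ k_n (V_GS − V_TN)² = (V_DD − V_GS)/R.
Let x = V_GS − 1.2. Then 12.2 x² + x − 8.14 = 0, giving x = 0.778 V (positive root), so V_GS = 1.98 V.
I_D = (V_DD − V_GS)/R = (9.34 − 1.98) / 6.41 = 1.15 mA.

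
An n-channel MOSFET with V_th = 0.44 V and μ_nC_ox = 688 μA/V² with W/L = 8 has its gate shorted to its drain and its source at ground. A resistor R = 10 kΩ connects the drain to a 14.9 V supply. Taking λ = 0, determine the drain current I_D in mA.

I_D = 1.38 mA

With gate tied to drain, V_GS = V_DS ≥ V_GS − V_th, so the device is in saturation.
k_n = μ_nC_ox · (W/L) = 5.504 mA/V².
KCL at the drain: ½ k_n (V_GS − V_th)² = (V_DD − V_GS)/R.
Let x = V_GS − 0.44. Then 27.5 x² + x − 14.46 = 0, giving x = 0.707 V (positive root), so V_GS = 1.15 V.
I_D = (V_DD − V_GS)/R = (14.9 − 1.15) / 10 = 1.38 mA.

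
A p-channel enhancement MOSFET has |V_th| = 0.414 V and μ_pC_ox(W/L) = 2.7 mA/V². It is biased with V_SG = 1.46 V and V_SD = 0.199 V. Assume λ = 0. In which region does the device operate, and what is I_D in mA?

V_ov = V_SG − |V_th| = 1.46 − 0.414 = 1.05 V.
Since V_SD = 0.199 V < V_ov = 1.05 V, the device is in the triode region.
I_D = k_p [V_ov · V_SD − ½ V_SD²] = 2.7 × [1.05 × 0.199 − 0.5 × 0.199²] = 0.509 mA.

Triode; I_D = 0.509 mA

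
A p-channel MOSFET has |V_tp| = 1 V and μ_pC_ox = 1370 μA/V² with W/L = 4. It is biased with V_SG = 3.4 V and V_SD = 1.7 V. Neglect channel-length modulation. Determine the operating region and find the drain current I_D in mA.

Triode; I_D = 14.4 mA

k_p = μ_pC_ox · (W/L) = 5.48 mA/V².
V_ov = V_SG − |V_tp| = 3.4 − 1 = 2.4 V.
Since V_SD = 1.7 V < V_ov = 2.4 V, the device is in the triode region.
I_D = k_p [V_ov · V_SD − ½ V_SD²] = 5.48 × [2.4 × 1.7 − 0.5 × 1.7²] = 14.4 mA.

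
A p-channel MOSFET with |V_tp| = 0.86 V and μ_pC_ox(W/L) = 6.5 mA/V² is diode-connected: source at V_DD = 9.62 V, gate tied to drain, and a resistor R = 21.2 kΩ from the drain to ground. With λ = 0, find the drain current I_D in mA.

I_D = 0.397 mA

With gate tied to drain, V_SG = V_SD ≥ V_SG − |V_tp|, so the device is in saturation.
KCL at the drain: ½ k_p (V_SG − |V_tp|)² = (V_DD − V_SG)/R.
Let x = V_SG − 0.86. Then 68.9 x² + x − 8.76 = 0, giving x = 0.349 V (positive root), so V_SG = 1.21 V.
I_D = (V_DD − V_SG)/R = (9.62 − 1.21) / 21.2 = 0.397 mA.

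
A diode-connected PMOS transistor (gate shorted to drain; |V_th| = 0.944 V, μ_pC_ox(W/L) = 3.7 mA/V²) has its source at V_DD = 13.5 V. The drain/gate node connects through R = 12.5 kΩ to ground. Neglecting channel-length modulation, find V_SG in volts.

V_SG = 1.66 V

With gate tied to drain, V_SG = V_SD ≥ V_SG − |V_th|, so the device is in saturation.
KCL at the drain: ½ k_p (V_SG − |V_th|)² = (V_DD − V_SG)/R.
Let x = V_SG − 0.944. Then 23.1 x² + x − 12.56 = 0, giving x = 0.716 V (positive root), so V_SG = 1.66 V.
I_D = (V_DD − V_SG)/R = (13.5 − 1.66) / 12.5 = 0.947 mA.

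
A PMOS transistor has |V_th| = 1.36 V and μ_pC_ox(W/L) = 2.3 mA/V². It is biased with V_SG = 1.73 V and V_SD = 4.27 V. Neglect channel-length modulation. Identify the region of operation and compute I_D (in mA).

Saturation; I_D = 0.157 mA

V_ov = V_SG − |V_th| = 1.73 − 1.36 = 0.37 V.
Since V_SD = 4.27 V ≥ V_ov = 0.37 V, the device is in saturation.
I_D = ½ k_p V_ov² = 0.5 × 2.3 × 0.37² = 0.157 mA.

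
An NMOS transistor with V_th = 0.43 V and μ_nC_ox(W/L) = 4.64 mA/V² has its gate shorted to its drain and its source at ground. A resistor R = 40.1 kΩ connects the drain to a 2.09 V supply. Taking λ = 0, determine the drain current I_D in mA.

I_D = 0.0382 mA

With gate tied to drain, V_GS = V_DS ≥ V_GS − V_th, so the device is in saturation.
KCL at the drain: ½ k_n (V_GS − V_th)² = (V_DD − V_GS)/R.
Let x = V_GS − 0.43. Then 93 x² + x − 1.66 = 0, giving x = 0.128 V (positive root), so V_GS = 0.558 V.
I_D = (V_DD − V_GS)/R = (2.09 − 0.558) / 40.1 = 0.0382 mA.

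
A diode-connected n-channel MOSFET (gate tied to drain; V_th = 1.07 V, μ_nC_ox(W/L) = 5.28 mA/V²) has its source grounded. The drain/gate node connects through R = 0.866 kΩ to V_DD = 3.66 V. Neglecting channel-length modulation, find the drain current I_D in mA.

I_D = 1.99 mA

With gate tied to drain, V_GS = V_DS ≥ V_GS − V_th, so the device is in saturation.
KCL at the drain: ½ k_n (V_GS − V_th)² = (V_DD − V_GS)/R.
Let x = V_GS − 1.07. Then 2.29 x² + x − 2.59 = 0, giving x = 0.868 V (positive root), so V_GS = 1.94 V.
I_D = (V_DD − V_GS)/R = (3.66 − 1.94) / 0.866 = 1.99 mA.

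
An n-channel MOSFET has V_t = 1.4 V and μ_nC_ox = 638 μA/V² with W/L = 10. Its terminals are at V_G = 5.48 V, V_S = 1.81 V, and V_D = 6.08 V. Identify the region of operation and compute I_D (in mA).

V_GS = V_G − V_S = 5.48 − 1.81 = 3.67 V; V_DS = V_D − V_S = 6.08 − 1.81 = 4.27 V.
k_n = μ_nC_ox · (W/L) = 6.38 mA/V².
V_ov = V_GS − V_t = 3.67 − 1.4 = 2.27 V.
Since V_DS = 4.27 V ≥ V_ov = 2.27 V, the device is in saturation.
I_D = ½ k_n V_ov² = 0.5 × 6.38 × 2.27² = 16.4 mA.

Saturation; I_D = 16.4 mA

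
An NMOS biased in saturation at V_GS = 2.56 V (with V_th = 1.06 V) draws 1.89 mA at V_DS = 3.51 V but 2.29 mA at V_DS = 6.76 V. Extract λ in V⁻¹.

With V_GS fixed, I_D ∝ (1 + λ V_DS) in saturation, so I_D2/I_D1 = (1 + λ V_DS2)/(1 + λ V_DS1).
2.29/1.89 = 1.212 = (1 + 6.76 λ)/(1 + 3.51 λ).
Solving: λ (I_D1 V_DS2 − I_D2 V_DS1) = I_D2 − I_D1, so λ = (2.29 − 1.89) / (1.89 × 6.76 − 2.29 × 3.51) = 0.4 / 4.74 = 0.0844 V⁻¹.

λ = 0.0844 V⁻¹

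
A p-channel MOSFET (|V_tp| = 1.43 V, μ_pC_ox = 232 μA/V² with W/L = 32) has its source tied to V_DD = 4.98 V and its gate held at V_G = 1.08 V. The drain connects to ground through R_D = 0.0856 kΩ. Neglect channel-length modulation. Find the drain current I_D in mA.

V_SG = V_DD − V_G = 4.98 − 1.08 = 3.9 V, so V_ov = 3.9 − 1.43 = 2.47 V.
k_p = μ_pC_ox · (W/L) = 7.424 mA/V².
Assume saturation: I_D = ½ k_p V_ov² = 0.5 × 7.424 × 2.47² = 22.6 mA, giving V_SD = V_DD − I_D R_D = 4.98 − 22.6 × 0.0856 = 3.04 V.
V_SD = 3.04 V ≥ V_ov = 2.47 V, confirming saturation.

I_D = 22.6 mA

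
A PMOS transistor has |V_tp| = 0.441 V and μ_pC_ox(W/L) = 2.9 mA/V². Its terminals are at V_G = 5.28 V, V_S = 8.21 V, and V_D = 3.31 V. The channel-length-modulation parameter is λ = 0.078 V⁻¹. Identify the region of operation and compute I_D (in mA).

Saturation; I_D = 12.4 mA

V_SG = V_S − V_G = 8.21 − 5.28 = 2.93 V; V_SD = V_S − V_D = 8.21 − 3.31 = 4.9 V.
V_ov = V_SG − |V_tp| = 2.93 − 0.441 = 2.49 V.
Since V_SD = 4.9 V ≥ V_ov = 2.49 V, the device is in saturation.
I_D = ½ k_p V_ov² (1 + λ V_SD) = 0.5 × 2.9 × 2.49² × (1 + 0.078 × 4.9) = 12.4 mA.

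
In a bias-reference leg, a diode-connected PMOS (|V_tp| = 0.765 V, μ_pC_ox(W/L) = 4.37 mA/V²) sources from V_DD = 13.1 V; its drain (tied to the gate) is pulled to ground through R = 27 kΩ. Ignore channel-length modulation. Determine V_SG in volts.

V_SG = 1.21 V

With gate tied to drain, V_SG = V_SD ≥ V_SG − |V_tp|, so the device is in saturation.
KCL at the drain: ½ k_p (V_SG − |V_tp|)² = (V_DD − V_SG)/R.
Let x = V_SG − 0.765. Then 59 x² + x − 12.33 = 0, giving x = 0.449 V (positive root), so V_SG = 1.21 V.
I_D = (V_DD − V_SG)/R = (13.1 − 1.21) / 27 = 0.44 mA.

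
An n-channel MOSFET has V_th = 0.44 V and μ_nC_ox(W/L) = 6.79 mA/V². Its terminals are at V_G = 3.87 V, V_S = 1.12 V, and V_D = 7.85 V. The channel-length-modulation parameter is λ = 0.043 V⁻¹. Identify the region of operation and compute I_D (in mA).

Saturation; I_D = 23.4 mA

V_GS = V_G − V_S = 3.87 − 1.12 = 2.75 V; V_DS = V_D − V_S = 7.85 − 1.12 = 6.73 V.
V_ov = V_GS − V_th = 2.75 − 0.44 = 2.31 V.
Since V_DS = 6.73 V ≥ V_ov = 2.31 V, the device is in saturation.
I_D = ½ k_n V_ov² (1 + λ V_DS) = 0.5 × 6.79 × 2.31² × (1 + 0.043 × 6.73) = 23.4 mA.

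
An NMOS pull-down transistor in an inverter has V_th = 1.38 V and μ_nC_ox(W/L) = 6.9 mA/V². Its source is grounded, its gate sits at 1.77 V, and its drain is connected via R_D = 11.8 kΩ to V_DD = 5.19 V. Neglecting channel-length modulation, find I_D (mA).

I_D = 0.421 mA

V_GS = V_G = 1.77 V, so V_ov = 1.77 − 1.38 = 0.39 V.
Assume saturation: I_D = ½ k_n V_ov² = 0.5 × 6.9 × 0.39² = 0.525 mA, giving V_DS = V_DD − I_D R_D = 5.19 − 0.525 × 11.8 = -1 V.
But -1 V < V_ov = 0.39 V, so the device is actually in triode.
In triode I_D = k_n[V_ov V_DS − ½ V_DS²] and I_D = (V_DD − V_DS)/R_D. Equating: 40.7 V_DS² − 32.75 V_DS + 5.19 = 0, giving V_DS = 0.217 V (the root below V_ov).
I_D = (5.19 − 0.217) / 11.8 = 0.421 mA.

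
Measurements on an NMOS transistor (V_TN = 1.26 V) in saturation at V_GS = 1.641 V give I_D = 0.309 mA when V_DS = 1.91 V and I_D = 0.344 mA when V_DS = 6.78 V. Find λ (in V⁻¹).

With V_GS fixed, I_D ∝ (1 + λ V_DS) in saturation, so I_D2/I_D1 = (1 + λ V_DS2)/(1 + λ V_DS1).
0.344/0.309 = 1.113 = (1 + 6.78 λ)/(1 + 1.91 λ).
Solving: λ (I_D1 V_DS2 − I_D2 V_DS1) = I_D2 − I_D1, so λ = (0.344 − 0.309) / (0.309 × 6.78 − 0.344 × 1.91) = 0.035 / 1.44 = 0.0243 V⁻¹.

λ = 0.0243 V⁻¹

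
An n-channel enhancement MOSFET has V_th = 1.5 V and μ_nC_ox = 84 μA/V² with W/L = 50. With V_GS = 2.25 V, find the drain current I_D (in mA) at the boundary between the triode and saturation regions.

At the boundary V_DS = V_ov = V_GS − V_th = 2.25 − 1.5 = 0.75 V.
k_n = μ_nC_ox · (W/L) = 4.2 mA/V².
I_D = ½ k_n V_ov² = 0.5 × 4.2 × 0.75² = 1.18 mA.

I_D = 1.18 mA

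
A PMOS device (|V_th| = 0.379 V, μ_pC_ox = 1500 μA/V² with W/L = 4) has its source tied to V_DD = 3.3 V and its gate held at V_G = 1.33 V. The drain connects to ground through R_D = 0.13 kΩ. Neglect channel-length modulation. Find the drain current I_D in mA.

V_SG = V_DD − V_G = 3.3 − 1.33 = 1.97 V, so V_ov = 1.97 − 0.379 = 1.59 V.
k_p = μ_pC_ox · (W/L) = 6 mA/V².
Assume saturation: I_D = ½ k_p V_ov² = 0.5 × 6 × 1.59² = 7.59 mA, giving V_SD = V_DD − I_D R_D = 3.3 − 7.59 × 0.13 = 2.31 V.
V_SD = 2.31 V ≥ V_ov = 1.59 V, confirming saturation.

I_D = 7.59 mA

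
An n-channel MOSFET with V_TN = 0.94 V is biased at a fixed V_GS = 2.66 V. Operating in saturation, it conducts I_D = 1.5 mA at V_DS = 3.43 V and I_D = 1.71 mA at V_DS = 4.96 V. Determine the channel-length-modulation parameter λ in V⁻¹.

λ = 0.133 V⁻¹

With V_GS fixed, I_D ∝ (1 + λ V_DS) in saturation, so I_D2/I_D1 = (1 + λ V_DS2)/(1 + λ V_DS1).
1.71/1.5 = 1.14 = (1 + 4.96 λ)/(1 + 3.43 λ).
Solving: λ (I_D1 V_DS2 − I_D2 V_DS1) = I_D2 − I_D1, so λ = (1.71 − 1.5) / (1.5 × 4.96 − 1.71 × 3.43) = 0.21 / 1.57 = 0.133 V⁻¹.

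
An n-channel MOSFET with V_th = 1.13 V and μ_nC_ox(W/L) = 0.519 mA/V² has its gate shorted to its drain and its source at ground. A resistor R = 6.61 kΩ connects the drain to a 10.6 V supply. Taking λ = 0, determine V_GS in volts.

With gate tied to drain, V_GS = V_DS ≥ V_GS − V_th, so the device is in saturation.
KCL at the drain: ½ k_n (V_GS − V_th)² = (V_DD − V_GS)/R.
Let x = V_GS − 1.13. Then 1.72 x² + x − 9.47 = 0, giving x = 2.08 V (positive root), so V_GS = 3.21 V.
I_D = (V_DD − V_GS)/R = (10.6 − 3.21) / 6.61 = 1.12 mA.

V_GS = 3.21 V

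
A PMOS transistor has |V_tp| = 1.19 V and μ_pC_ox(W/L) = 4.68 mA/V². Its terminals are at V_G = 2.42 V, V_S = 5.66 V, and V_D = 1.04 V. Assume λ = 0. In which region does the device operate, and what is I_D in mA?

Saturation; I_D = 9.83 mA

V_SG = V_S − V_G = 5.66 − 2.42 = 3.24 V; V_SD = V_S − V_D = 5.66 − 1.04 = 4.62 V.
V_ov = V_SG − |V_tp| = 3.24 − 1.19 = 2.05 V.
Since V_SD = 4.62 V ≥ V_ov = 2.05 V, the device is in saturation.
I_D = ½ k_p V_ov² = 0.5 × 4.68 × 2.05² = 9.83 mA.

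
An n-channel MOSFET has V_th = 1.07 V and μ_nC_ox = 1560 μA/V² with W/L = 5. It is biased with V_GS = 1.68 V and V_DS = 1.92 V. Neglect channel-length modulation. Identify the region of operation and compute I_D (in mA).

Saturation; I_D = 1.45 mA

k_n = μ_nC_ox · (W/L) = 7.8 mA/V².
V_ov = V_GS − V_th = 1.68 − 1.07 = 0.61 V.
Since V_DS = 1.92 V ≥ V_ov = 0.61 V, the device is in saturation.
I_D = ½ k_n V_ov² = 0.5 × 7.8 × 0.61² = 1.45 mA.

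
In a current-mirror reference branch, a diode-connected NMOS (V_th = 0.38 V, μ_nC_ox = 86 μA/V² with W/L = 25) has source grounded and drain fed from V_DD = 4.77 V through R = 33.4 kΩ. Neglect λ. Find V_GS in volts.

V_GS = 0.716 V

With gate tied to drain, V_GS = V_DS ≥ V_GS − V_th, so the device is in saturation.
k_n = μ_nC_ox · (W/L) = 2.15 mA/V².
KCL at the drain: ½ k_n (V_GS − V_th)² = (V_DD − V_GS)/R.
Let x = V_GS − 0.38. Then 35.9 x² + x − 4.39 = 0, giving x = 0.336 V (positive root), so V_GS = 0.716 V.
I_D = (V_DD − V_GS)/R = (4.77 − 0.716) / 33.4 = 0.121 mA.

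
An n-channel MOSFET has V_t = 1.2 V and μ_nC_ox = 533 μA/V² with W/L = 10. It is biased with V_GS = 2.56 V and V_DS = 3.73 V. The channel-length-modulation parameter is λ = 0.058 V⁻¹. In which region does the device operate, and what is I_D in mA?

k_n = μ_nC_ox · (W/L) = 5.33 mA/V².
V_ov = V_GS − V_t = 2.56 − 1.2 = 1.36 V.
Since V_DS = 3.73 V ≥ V_ov = 1.36 V, the device is in saturation.
I_D = ½ k_n V_ov² (1 + λ V_DS) = 0.5 × 5.33 × 1.36² × (1 + 0.058 × 3.73) = 6 mA.

Saturation; I_D = 6.00 mA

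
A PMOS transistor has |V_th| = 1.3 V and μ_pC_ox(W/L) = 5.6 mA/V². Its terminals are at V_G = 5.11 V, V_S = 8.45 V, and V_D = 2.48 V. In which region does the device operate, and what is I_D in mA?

Saturation; I_D = 11.7 mA

V_SG = V_S − V_G = 8.45 − 5.11 = 3.34 V; V_SD = V_S − V_D = 8.45 − 2.48 = 5.97 V.
V_ov = V_SG − |V_th| = 3.34 − 1.3 = 2.04 V.
Since V_SD = 5.97 V ≥ V_ov = 2.04 V, the device is in saturation.
I_D = ½ k_p V_ov² = 0.5 × 5.6 × 2.04² = 11.7 mA.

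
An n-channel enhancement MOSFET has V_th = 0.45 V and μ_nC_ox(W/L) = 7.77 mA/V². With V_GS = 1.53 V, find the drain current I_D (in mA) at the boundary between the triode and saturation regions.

I_D = 4.53 mA

At the boundary V_DS = V_ov = V_GS − V_th = 1.53 − 0.45 = 1.08 V.
I_D = ½ k_n V_ov² = 0.5 × 7.77 × 1.08² = 4.53 mA.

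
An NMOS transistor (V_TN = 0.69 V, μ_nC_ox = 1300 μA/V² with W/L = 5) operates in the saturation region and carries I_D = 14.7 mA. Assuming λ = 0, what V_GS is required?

V_GS = 2.82 V

k_n = μ_nC_ox · (W/L) = 6.5 mA/V².
In saturation I_D = ½ k_n (V_GS − V_TN)², so V_GS − V_TN = √(2 I_D / k_n) = √(2 × 14.7 / 6.5) = 2.13 V.
V_GS = 0.69 + 2.13 = 2.82 V.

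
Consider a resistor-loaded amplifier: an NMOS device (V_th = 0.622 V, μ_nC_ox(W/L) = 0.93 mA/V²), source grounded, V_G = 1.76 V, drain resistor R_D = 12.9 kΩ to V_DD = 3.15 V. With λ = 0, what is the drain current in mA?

I_D = 0.226 mA

V_GS = V_G = 1.76 V, so V_ov = 1.76 − 0.622 = 1.14 V.
Assume saturation: I_D = ½ k_n V_ov² = 0.5 × 0.93 × 1.14² = 0.602 mA, giving V_DS = V_DD − I_D R_D = 3.15 − 0.602 × 12.9 = -4.62 V.
But -4.62 V < V_ov = 1.14 V, so the device is actually in triode.
In triode I_D = k_n[V_ov V_DS − ½ V_DS²] and I_D = (V_DD − V_DS)/R_D. Equating: 6 V_DS² − 14.65 V_DS + 3.15 = 0, giving V_DS = 0.238 V (the root below V_ov).
I_D = (3.15 − 0.238) / 12.9 = 0.226 mA.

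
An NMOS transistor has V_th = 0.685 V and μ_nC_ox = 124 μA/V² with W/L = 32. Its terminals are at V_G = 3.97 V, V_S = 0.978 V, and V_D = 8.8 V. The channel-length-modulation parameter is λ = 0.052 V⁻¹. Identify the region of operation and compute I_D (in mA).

Saturation; I_D = 14.9 mA

V_GS = V_G − V_S = 3.97 − 0.978 = 2.99 V; V_DS = V_D − V_S = 8.8 − 0.978 = 7.82 V.
k_n = μ_nC_ox · (W/L) = 3.968 mA/V².
V_ov = V_GS − V_th = 2.99 − 0.685 = 2.31 V.
Since V_DS = 7.82 V ≥ V_ov = 2.31 V, the device is in saturation.
I_D = ½ k_n V_ov² (1 + λ V_DS) = 0.5 × 3.968 × 2.31² × (1 + 0.052 × 7.82) = 14.9 mA.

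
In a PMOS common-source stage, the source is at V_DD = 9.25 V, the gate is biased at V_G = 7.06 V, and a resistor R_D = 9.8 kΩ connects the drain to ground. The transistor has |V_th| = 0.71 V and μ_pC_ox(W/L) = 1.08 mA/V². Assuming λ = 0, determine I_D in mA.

I_D = 0.870 mA

V_SG = V_DD − V_G = 9.25 − 7.06 = 2.19 V, so V_ov = 2.19 − 0.71 = 1.48 V.
Assume saturation: I_D = ½ k_p V_ov² = 0.5 × 1.08 × 1.48² = 1.18 mA, giving V_SD = V_DD − I_D R_D = 9.25 − 1.18 × 9.8 = -2.34 V.
But -2.34 V < V_ov = 1.48 V, so the device is actually in triode.
In triode I_D = k_p[V_ov V_SD − ½ V_SD²] and I_D = (V_DD − V_SD)/R_D. Equating: 5.29 V_SD² − 16.66 V_SD + 9.25 = 0, giving V_SD = 0.719 V (the root below V_ov).
I_D = (9.25 − 0.719) / 9.8 = 0.87 mA.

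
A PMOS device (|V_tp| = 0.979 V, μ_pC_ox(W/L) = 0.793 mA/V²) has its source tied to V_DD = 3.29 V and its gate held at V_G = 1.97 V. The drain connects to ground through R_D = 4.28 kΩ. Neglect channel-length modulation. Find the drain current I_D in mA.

V_SG = V_DD − V_G = 3.29 − 1.97 = 1.32 V, so V_ov = 1.32 − 0.979 = 0.341 V.
Assume saturation: I_D = ½ k_p V_ov² = 0.5 × 0.793 × 0.341² = 0.0461 mA, giving V_SD = V_DD − I_D R_D = 3.29 − 0.0461 × 4.28 = 3.09 V.
V_SD = 3.09 V ≥ V_ov = 0.341 V, confirming saturation.

I_D = 0.0461 mA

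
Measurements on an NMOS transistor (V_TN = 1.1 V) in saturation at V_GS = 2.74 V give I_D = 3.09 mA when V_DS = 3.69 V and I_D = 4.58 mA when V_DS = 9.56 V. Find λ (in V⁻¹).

λ = 0.118 V⁻¹

With V_GS fixed, I_D ∝ (1 + λ V_DS) in saturation, so I_D2/I_D1 = (1 + λ V_DS2)/(1 + λ V_DS1).
4.58/3.09 = 1.482 = (1 + 9.56 λ)/(1 + 3.69 λ).
Solving: λ (I_D1 V_DS2 − I_D2 V_DS1) = I_D2 − I_D1, so λ = (4.58 − 3.09) / (3.09 × 9.56 − 4.58 × 3.69) = 1.49 / 12.6 = 0.118 V⁻¹.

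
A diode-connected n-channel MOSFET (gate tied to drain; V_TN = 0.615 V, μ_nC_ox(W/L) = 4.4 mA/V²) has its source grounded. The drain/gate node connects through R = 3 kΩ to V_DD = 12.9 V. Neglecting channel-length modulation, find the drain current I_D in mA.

With gate tied to drain, V_GS = V_DS ≥ V_GS − V_TN, so the device is in saturation.
KCL at the drain: ½ k_n (V_GS − V_TN)² = (V_DD − V_GS)/R.
Let x = V_GS − 0.615. Then 6.6 x² + x − 12.29 = 0, giving x = 1.29 V (positive root), so V_GS = 1.91 V.
I_D = (V_DD − V_GS)/R = (12.9 − 1.91) / 3 = 3.66 mA.

I_D = 3.66 mA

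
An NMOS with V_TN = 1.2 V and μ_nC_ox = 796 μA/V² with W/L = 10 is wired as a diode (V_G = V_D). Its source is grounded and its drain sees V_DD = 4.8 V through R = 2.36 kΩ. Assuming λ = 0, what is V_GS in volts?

V_GS = 1.77 V

With gate tied to drain, V_GS = V_DS ≥ V_GS − V_TN, so the device is in saturation.
k_n = μ_nC_ox · (W/L) = 7.96 mA/V².
KCL at the drain: ½ k_n (V_GS − V_TN)² = (V_DD − V_GS)/R.
Let x = V_GS − 1.2. Then 9.39 x² + x − 3.6 = 0, giving x = 0.568 V (positive root), so V_GS = 1.77 V.
I_D = (V_DD − V_GS)/R = (4.8 − 1.77) / 2.36 = 1.28 mA.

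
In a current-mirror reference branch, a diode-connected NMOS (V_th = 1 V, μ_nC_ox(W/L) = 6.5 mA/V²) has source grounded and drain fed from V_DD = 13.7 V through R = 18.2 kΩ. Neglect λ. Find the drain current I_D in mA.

With gate tied to drain, V_GS = V_DS ≥ V_GS − V_th, so the device is in saturation.
KCL at the drain: ½ k_n (V_GS − V_th)² = (V_DD − V_GS)/R.
Let x = V_GS − 1. Then 59.1 x² + x − 12.7 = 0, giving x = 0.455 V (positive root), so V_GS = 1.45 V.
I_D = (V_DD − V_GS)/R = (13.7 − 1.45) / 18.2 = 0.673 mA.

I_D = 0.673 mA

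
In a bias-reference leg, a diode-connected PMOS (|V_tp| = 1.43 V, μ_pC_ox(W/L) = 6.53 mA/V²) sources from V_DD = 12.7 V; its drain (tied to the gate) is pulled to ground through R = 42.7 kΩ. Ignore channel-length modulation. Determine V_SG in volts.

V_SG = 1.71 V

With gate tied to drain, V_SG = V_SD ≥ V_SG − |V_tp|, so the device is in saturation.
KCL at the drain: ½ k_p (V_SG − |V_tp|)² = (V_DD − V_SG)/R.
Let x = V_SG − 1.43. Then 139 x² + x − 11.27 = 0, giving x = 0.281 V (positive root), so V_SG = 1.71 V.
I_D = (V_DD − V_SG)/R = (12.7 − 1.71) / 42.7 = 0.257 mA.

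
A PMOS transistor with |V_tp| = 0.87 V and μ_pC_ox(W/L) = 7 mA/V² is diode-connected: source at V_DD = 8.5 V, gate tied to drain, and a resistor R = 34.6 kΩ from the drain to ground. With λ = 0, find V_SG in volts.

V_SG = 1.12 V

With gate tied to drain, V_SG = V_SD ≥ V_SG − |V_tp|, so the device is in saturation.
KCL at the drain: ½ k_p (V_SG − |V_tp|)² = (V_DD − V_SG)/R.
Let x = V_SG − 0.87. Then 121 x² + x − 7.63 = 0, giving x = 0.247 V (positive root), so V_SG = 1.12 V.
I_D = (V_DD − V_SG)/R = (8.5 − 1.12) / 34.6 = 0.213 mA.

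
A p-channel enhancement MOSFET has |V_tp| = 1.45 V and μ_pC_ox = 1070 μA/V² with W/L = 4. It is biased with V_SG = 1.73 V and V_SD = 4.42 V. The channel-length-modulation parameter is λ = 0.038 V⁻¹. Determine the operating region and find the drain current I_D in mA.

k_p = μ_pC_ox · (W/L) = 4.28 mA/V².
V_ov = V_SG − |V_tp| = 1.73 − 1.45 = 0.28 V.
Since V_SD = 4.42 V ≥ V_ov = 0.28 V, the device is in saturation.
I_D = ½ k_p V_ov² (1 + λ V_SD) = 0.5 × 4.28 × 0.28² × (1 + 0.038 × 4.42) = 0.196 mA.

Saturation; I_D = 0.196 mA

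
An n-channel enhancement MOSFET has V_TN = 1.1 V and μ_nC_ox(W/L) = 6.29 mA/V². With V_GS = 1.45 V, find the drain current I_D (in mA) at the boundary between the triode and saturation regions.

At the boundary V_DS = V_ov = V_GS − V_TN = 1.45 − 1.1 = 0.35 V.
I_D = ½ k_n V_ov² = 0.5 × 6.29 × 0.35² = 0.385 mA.

I_D = 0.385 mA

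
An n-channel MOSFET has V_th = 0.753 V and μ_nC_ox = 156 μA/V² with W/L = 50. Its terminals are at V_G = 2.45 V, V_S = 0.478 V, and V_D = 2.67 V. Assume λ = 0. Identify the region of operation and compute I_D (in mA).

Saturation; I_D = 5.80 mA

V_GS = V_G − V_S = 2.45 − 0.478 = 1.97 V; V_DS = V_D − V_S = 2.67 − 0.478 = 2.19 V.
k_n = μ_nC_ox · (W/L) = 7.8 mA/V².
V_ov = V_GS − V_th = 1.97 − 0.753 = 1.22 V.
Since V_DS = 2.19 V ≥ V_ov = 1.22 V, the device is in saturation.
I_D = ½ k_n V_ov² = 0.5 × 7.8 × 1.22² = 5.8 mA.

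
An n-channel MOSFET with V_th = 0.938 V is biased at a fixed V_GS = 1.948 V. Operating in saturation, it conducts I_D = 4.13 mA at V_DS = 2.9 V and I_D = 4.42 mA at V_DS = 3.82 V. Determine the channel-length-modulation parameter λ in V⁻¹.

λ = 0.0980 V⁻¹

With V_GS fixed, I_D ∝ (1 + λ V_DS) in saturation, so I_D2/I_D1 = (1 + λ V_DS2)/(1 + λ V_DS1).
4.42/4.13 = 1.07 = (1 + 3.82 λ)/(1 + 2.9 λ).
Solving: λ (I_D1 V_DS2 − I_D2 V_DS1) = I_D2 − I_D1, so λ = (4.42 − 4.13) / (4.13 × 3.82 − 4.42 × 2.9) = 0.29 / 2.96 = 0.098 V⁻¹.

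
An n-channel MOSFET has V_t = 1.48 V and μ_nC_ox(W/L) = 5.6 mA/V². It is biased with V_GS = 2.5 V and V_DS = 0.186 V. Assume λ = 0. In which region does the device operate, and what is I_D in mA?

Triode; I_D = 0.966 mA

V_ov = V_GS − V_t = 2.5 − 1.48 = 1.02 V.
Since V_DS = 0.186 V < V_ov = 1.02 V, the device is in the triode region.
I_D = k_n [V_ov · V_DS − ½ V_DS²] = 5.6 × [1.02 × 0.186 − 0.5 × 0.186²] = 0.966 mA.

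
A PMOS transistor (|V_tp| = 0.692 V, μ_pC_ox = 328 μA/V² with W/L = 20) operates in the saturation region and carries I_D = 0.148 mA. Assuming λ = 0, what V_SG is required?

k_p = μ_pC_ox · (W/L) = 6.56 mA/V².
In saturation I_D = ½ k_p (V_SG − |V_tp|)², so V_SG − |V_tp| = √(2 I_D / k_p) = √(2 × 0.148 / 6.56) = 0.212 V.
V_SG = 0.692 + 0.212 = 0.904 V.

V_SG = 0.904 V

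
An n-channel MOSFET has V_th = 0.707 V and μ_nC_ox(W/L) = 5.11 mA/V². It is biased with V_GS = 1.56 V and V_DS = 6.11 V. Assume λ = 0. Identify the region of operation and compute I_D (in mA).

Saturation; I_D = 1.86 mA

V_ov = V_GS − V_th = 1.56 − 0.707 = 0.853 V.
Since V_DS = 6.11 V ≥ V_ov = 0.853 V, the device is in saturation.
I_D = ½ k_n V_ov² = 0.5 × 5.11 × 0.853² = 1.86 mA.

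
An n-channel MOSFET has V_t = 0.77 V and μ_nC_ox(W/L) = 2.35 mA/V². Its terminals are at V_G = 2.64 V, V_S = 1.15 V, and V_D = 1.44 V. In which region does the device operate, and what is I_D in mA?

V_GS = V_G − V_S = 2.64 − 1.15 = 1.49 V; V_DS = V_D − V_S = 1.44 − 1.15 = 0.29 V.
V_ov = V_GS − V_t = 1.49 − 0.77 = 0.72 V.
Since V_DS = 0.29 V < V_ov = 0.72 V, the device is in the triode region.
I_D = k_n [V_ov · V_DS − ½ V_DS²] = 2.35 × [0.72 × 0.29 − 0.5 × 0.29²] = 0.392 mA.

Triode; I_D = 0.392 mA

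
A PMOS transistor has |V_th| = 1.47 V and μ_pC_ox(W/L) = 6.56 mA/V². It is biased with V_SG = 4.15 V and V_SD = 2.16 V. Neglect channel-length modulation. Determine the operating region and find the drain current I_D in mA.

Triode; I_D = 22.7 mA

V_ov = V_SG − |V_th| = 4.15 − 1.47 = 2.68 V.
Since V_SD = 2.16 V < V_ov = 2.68 V, the device is in the triode region.
I_D = k_p [V_ov · V_SD − ½ V_SD²] = 6.56 × [2.68 × 2.16 − 0.5 × 2.16²] = 22.7 mA.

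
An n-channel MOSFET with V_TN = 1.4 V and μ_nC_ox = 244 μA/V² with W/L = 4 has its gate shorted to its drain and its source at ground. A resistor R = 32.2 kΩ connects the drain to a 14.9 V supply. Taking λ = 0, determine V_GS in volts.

With gate tied to drain, V_GS = V_DS ≥ V_GS − V_TN, so the device is in saturation.
k_n = μ_nC_ox · (W/L) = 0.976 mA/V².
KCL at the drain: ½ k_n (V_GS − V_TN)² = (V_DD − V_GS)/R.
Let x = V_GS − 1.4. Then 15.7 x² + x − 13.5 = 0, giving x = 0.896 V (positive root), so V_GS = 2.3 V.
I_D = (V_DD − V_GS)/R = (14.9 − 2.3) / 32.2 = 0.391 mA.

V_GS = 2.30 V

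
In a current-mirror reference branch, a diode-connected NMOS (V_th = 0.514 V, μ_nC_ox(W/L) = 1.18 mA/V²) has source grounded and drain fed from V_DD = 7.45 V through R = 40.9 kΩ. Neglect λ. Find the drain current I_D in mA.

With gate tied to drain, V_GS = V_DS ≥ V_GS − V_th, so the device is in saturation.
KCL at the drain: ½ k_n (V_GS − V_th)² = (V_DD − V_GS)/R.
Let x = V_GS − 0.514. Then 24.1 x² + x − 6.936 = 0, giving x = 0.516 V (positive root), so V_GS = 1.03 V.
I_D = (V_DD − V_GS)/R = (7.45 − 1.03) / 40.9 = 0.157 mA.

I_D = 0.157 mA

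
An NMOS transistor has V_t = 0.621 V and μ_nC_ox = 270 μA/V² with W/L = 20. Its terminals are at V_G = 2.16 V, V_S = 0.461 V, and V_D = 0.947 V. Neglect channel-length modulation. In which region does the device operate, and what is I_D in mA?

V_GS = V_G − V_S = 2.16 − 0.461 = 1.7 V; V_DS = V_D − V_S = 0.947 − 0.461 = 0.486 V.
k_n = μ_nC_ox · (W/L) = 5.4 mA/V².
V_ov = V_GS − V_t = 1.7 − 0.621 = 1.08 V.
Since V_DS = 0.486 V < V_ov = 1.08 V, the device is in the triode region.
I_D = k_n [V_ov · V_DS − ½ V_DS²] = 5.4 × [1.08 × 0.486 − 0.5 × 0.486²] = 2.19 mA.

Triode; I_D = 2.19 mA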